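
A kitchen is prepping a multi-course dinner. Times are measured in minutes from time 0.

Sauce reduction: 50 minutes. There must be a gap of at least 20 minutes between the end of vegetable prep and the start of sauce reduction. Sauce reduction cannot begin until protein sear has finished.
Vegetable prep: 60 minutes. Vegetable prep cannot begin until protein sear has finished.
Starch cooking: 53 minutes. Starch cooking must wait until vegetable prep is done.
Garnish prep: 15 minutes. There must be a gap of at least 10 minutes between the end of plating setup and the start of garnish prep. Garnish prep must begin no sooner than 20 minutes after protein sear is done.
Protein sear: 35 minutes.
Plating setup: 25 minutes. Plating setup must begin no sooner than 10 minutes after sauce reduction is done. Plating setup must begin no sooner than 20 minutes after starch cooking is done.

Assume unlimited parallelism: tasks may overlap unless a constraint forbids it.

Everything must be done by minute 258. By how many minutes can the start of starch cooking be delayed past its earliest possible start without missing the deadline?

Protein sear has no prerequisites, so it starts at minute 0 and finishes at minute 35.
After protein sear (finishes minute 35), vegetable prep can start at minute 35 and finishes at minute 95.
After vegetable prep (finishes minute 95), starch cooking can start at minute 95 and finishes at minute 148.

Working backward from the deadline:
Nothing follows garnish prep; the deadline of minute 258 is its only limit. It must start by 258 − 15 = minute 243.
Plating setup must finish before garnish prep (must start by minute 243, minus 10-minute gap → minute 233). With a 25-minute duration, plating setup must start by 233 − 25 = minute 208.
Starch cooking has to be done before plating setup (must start by minute 208, minus 20-minute gap → minute 188). That means finishing by minute 188, i.e. starting by 188 − 53 = minute 135.
So starch cooking can start as early as minute 95 and as late as minute 135, giving 135 − 95 = 40 minutes of slack.

40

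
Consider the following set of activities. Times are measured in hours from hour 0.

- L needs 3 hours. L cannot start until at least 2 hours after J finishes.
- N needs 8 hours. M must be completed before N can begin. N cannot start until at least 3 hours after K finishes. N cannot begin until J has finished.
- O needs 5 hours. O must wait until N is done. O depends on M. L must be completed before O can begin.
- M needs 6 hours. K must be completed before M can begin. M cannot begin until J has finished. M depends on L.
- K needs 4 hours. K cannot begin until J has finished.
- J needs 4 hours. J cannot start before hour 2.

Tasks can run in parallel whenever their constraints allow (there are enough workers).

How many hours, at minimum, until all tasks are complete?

30

J waits on its own release at hour 2, so it starts at hour 2 and finishes at 2 + 4 = hour 6.
L waits on J (finishes hour 6, plus 2-hour gap → hour 8), so it starts at hour 8 and finishes at 8 + 3 = hour 11.
K cannot begin until J (finishes hour 6). It runs from hour 6 to 6 + 4 = hour 10.
M cannot start until K (finishes hour 10); J (finishes hour 6); L (finishes hour 11). The controlling bound is hour 11, so M finishes at 11 + 6 = hour 17.
N cannot start until M (finishes hour 17); K (finishes hour 10, plus 3-hour gap → hour 13); J (finishes hour 6). The controlling bound is hour 17, so N finishes at 17 + 8 = hour 25.
O cannot start until N (finishes hour 25); M (finishes hour 17); L (finishes hour 11). The controlling bound is hour 25, so O finishes at 25 + 5 = hour 30.
All tasks are finished once the last one completes. Finish times: J at 6, K at 10, L at 11, M at 17, N at 25, O at 30. The latest is hour 30.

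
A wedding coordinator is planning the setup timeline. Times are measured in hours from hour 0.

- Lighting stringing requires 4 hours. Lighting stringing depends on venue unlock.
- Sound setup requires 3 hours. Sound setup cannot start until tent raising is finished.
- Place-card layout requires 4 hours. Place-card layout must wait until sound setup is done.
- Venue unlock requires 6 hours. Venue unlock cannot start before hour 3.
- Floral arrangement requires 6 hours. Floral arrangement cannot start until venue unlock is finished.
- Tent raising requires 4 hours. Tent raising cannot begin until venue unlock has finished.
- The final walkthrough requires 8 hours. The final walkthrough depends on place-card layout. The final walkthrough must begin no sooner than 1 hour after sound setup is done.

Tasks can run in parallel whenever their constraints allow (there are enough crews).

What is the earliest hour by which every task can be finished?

After its own release at hour 3, venue unlock can start at hour 3 and finishes at hour 9.
Lighting stringing waits on venue unlock (finishes hour 9), so it starts at hour 9 and finishes at 9 + 4 = hour 13.
After venue unlock (finishes hour 9), floral arrangement can start at hour 9 and finishes at hour 15.
Tent raising waits on venue unlock (finishes hour 9), so it starts at hour 9 and finishes at 9 + 4 = hour 13.
Sound setup waits on tent raising (finishes hour 13), so it starts at hour 13 and finishes at 13 + 3 = hour 16.
Place-card layout waits on sound setup (finishes hour 16), so it starts at hour 16 and finishes at 16 + 4 = hour 20.
The final walkthrough cannot start until place-card layout (finishes hour 20); sound setup (finishes hour 16, plus 1-hour gap → hour 17). The controlling bound is hour 20, so the final walkthrough finishes at 20 + 8 = hour 28.
All tasks are finished once the last one completes. Finish times: Venue unlock at 9, Tent raising at 13, Floral arrangement at 15, Lighting stringing at 13, Sound setup at 16, Place-card layout at 20, The final walkthrough at 28. The latest is hour 28.

28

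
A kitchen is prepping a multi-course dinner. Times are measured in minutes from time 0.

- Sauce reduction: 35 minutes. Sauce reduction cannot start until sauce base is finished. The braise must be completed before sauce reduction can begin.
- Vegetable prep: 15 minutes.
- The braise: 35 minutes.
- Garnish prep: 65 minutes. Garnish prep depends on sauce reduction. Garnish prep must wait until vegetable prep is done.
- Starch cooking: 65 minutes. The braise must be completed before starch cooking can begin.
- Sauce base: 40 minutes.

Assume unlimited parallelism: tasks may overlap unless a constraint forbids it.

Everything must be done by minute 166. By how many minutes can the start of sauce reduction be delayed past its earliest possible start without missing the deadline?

26

The braise has no prerequisites, so it starts at minute 0 and finishes at minute 35.
Sauce base can start immediately at minute 0; it finishes at minute 40.
Sauce reduction has to wait for sauce base (finishes minute 40); the braise (finishes minute 35). The latest of these is minute 40, so sauce reduction runs minute 40 to 40 + 35 = minute 75.

Working backward from the deadline:
Garnish prep must finish by minute 166; it takes 65 minutes, so it must start by 166 − 65 = minute 101.
Sauce reduction feeds into garnish prep (must start by minute 101); so sauce reduction must finish by minute 101 and therefore start by minute 66.
So sauce reduction can start as early as minute 40 and as late as minute 66, giving 66 − 40 = 26 minutes of slack.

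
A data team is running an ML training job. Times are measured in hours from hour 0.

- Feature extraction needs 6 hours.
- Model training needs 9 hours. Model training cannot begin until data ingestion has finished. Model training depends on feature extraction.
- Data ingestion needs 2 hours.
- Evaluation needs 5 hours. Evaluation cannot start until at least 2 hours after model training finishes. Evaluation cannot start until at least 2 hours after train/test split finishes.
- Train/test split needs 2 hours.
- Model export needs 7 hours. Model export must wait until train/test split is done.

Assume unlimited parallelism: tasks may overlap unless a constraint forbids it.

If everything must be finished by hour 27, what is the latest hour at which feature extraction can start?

Nothing follows evaluation; the deadline of hour 27 is its only limit. It must start by 27 − 5 = hour 22.
Since evaluation (must start by hour 22, minus 2-hour gap → hour 20) depends on it, model training must finish by hour 20. Backing off its 9-hour duration gives a latest start of hour 11.
Feature extraction feeds into model training (must start by hour 11); so feature extraction must finish by hour 11 and therefore start by hour 5.

5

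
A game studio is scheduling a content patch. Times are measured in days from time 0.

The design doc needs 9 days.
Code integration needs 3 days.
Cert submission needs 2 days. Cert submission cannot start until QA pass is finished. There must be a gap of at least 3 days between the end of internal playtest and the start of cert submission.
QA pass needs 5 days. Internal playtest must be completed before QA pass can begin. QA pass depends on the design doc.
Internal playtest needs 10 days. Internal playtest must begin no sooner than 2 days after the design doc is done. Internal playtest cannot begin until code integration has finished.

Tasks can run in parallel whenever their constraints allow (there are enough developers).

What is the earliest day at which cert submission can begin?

26

Code integration has no prerequisites, so it starts at day 0 and finishes at day 3.
The design doc can start immediately at day 0; it finishes at day 9.
Internal playtest cannot start until the design doc (finishes day 9, plus 2-day gap → day 11); code integration (finishes day 3). The controlling bound is day 11, so internal playtest finishes at 11 + 10 = day 21.
QA pass needs all of internal playtest (finishes day 21); the design doc (finishes day 9). That puts its earliest start at day 21; it finishes at 21 + 5 = day 26.
Cert submission waits on QA pass (finishes day 26); internal playtest (finishes day 21, plus 3-day gap → day 24). The latest of these is day 26, which is the earliest cert submission can start.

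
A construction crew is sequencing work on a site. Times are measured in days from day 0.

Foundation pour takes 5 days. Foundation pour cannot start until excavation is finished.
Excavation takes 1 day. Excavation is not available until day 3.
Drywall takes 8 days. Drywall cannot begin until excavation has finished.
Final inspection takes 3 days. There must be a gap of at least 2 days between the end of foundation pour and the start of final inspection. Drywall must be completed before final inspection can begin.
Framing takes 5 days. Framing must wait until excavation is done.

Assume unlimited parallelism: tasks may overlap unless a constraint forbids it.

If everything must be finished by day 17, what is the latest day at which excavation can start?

5

Nothing follows final inspection; the deadline of day 17 is its only limit. It must start by 17 − 3 = day 14.
Foundation pour must finish before final inspection (must start by day 14, minus 2-day gap → day 12). With a 5-day duration, foundation pour must start by 12 − 5 = day 7.
Nothing follows framing; the deadline of day 17 is its only limit. It must start by 17 − 5 = day 12.
Drywall has to be done before final inspection (must start by day 14). That means finishing by day 14, i.e. starting by 14 − 8 = day 6.
Excavation feeds foundation pour (must start by day 7); framing (must start by day 12); drywall (must start by day 6). Taking the minimum, excavation must finish by day 6 and start by 6 − 1 = day 5.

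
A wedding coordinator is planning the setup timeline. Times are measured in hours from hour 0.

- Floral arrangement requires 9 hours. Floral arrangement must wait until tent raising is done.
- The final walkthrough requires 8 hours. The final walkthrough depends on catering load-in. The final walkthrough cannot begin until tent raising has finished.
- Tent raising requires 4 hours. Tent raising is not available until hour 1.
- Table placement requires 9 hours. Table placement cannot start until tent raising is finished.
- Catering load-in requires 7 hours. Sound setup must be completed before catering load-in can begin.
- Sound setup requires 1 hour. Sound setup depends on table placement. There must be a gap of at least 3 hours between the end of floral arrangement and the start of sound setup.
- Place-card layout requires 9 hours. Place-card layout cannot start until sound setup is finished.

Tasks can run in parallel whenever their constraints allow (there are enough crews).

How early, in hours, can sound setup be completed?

Tent raising cannot begin until its own release at hour 1. It runs from hour 1 to 1 + 4 = hour 5.
Floral arrangement waits on tent raising (finishes hour 5), so it starts at hour 5 and finishes at 5 + 9 = hour 14.
After tent raising (finishes hour 5), table placement can start at hour 5 and finishes at hour 14.
Sound setup cannot start until table placement (finishes hour 14); floral arrangement (finishes hour 14, plus 3-hour gap → hour 17). The controlling bound is hour 17, so sound setup finishes at 17 + 1 = hour 18.

18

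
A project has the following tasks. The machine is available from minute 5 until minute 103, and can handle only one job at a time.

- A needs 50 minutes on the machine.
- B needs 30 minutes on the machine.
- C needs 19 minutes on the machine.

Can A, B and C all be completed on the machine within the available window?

No

The machine window is 103 − 5 = 98 minutes.
Running back to back, the jobs need 50 + 30 + 19 = 99 minutes on the machine.
Since 99 > 98, they cannot all fit.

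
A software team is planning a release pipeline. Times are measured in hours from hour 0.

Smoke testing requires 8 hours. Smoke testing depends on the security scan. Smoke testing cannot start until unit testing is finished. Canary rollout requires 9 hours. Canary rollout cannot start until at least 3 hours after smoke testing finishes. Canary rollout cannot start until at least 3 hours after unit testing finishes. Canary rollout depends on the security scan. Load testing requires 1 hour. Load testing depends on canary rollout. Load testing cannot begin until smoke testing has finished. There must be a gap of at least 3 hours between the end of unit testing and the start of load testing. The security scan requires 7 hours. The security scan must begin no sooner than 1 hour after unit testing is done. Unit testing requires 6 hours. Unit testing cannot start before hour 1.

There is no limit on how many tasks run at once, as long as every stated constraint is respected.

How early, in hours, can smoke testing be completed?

23

After its own release at hour 1, unit testing can start at hour 1 and finishes at hour 7.
After unit testing (finishes hour 7, plus 1-hour gap → hour 8), the security scan can start at hour 8 and finishes at hour 15.
Smoke testing has to wait for the security scan (finishes hour 15); unit testing (finishes hour 7). The latest of these is hour 15, so smoke testing runs hour 15 to 15 + 8 = hour 23.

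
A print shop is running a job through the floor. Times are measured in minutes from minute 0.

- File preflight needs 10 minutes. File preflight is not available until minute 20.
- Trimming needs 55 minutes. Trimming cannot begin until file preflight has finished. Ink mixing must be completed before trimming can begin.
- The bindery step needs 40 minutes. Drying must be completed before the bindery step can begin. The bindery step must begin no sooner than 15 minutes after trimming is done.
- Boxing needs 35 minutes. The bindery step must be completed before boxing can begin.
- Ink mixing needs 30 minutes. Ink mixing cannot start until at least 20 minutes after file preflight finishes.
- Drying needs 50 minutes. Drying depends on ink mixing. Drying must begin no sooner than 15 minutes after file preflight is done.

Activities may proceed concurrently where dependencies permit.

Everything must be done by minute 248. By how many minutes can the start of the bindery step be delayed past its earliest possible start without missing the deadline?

23

After its own release at minute 20, file preflight can start at minute 20 and finishes at minute 30.
After file preflight (finishes minute 30, plus 20-minute gap → minute 50), ink mixing can start at minute 50 and finishes at minute 80.
Trimming needs all of file preflight (finishes minute 30); ink mixing (finishes minute 80). That puts its earliest start at minute 80; it finishes at 80 + 55 = minute 135.
Drying has to wait for ink mixing (finishes minute 80); file preflight (finishes minute 30, plus 15-minute gap → minute 45). The latest of these is minute 80, so drying runs minute 80 to 80 + 50 = minute 130.
The bindery step has to wait for drying (finishes minute 130); trimming (finishes minute 135, plus 15-minute gap → minute 150). The latest of these is minute 150, so the bindery step runs minute 150 to 150 + 40 = minute 190.

Working backward from the deadline:
Nothing follows boxing; the deadline of minute 248 is its only limit. It must start by 248 − 35 = minute 213.
The bindery step feeds into boxing (must start by minute 213); so the bindery step must finish by minute 213 and therefore start by minute 173.
So the bindery step can start as early as minute 150 and as late as minute 173, giving 173 − 150 = 23 minutes of slack.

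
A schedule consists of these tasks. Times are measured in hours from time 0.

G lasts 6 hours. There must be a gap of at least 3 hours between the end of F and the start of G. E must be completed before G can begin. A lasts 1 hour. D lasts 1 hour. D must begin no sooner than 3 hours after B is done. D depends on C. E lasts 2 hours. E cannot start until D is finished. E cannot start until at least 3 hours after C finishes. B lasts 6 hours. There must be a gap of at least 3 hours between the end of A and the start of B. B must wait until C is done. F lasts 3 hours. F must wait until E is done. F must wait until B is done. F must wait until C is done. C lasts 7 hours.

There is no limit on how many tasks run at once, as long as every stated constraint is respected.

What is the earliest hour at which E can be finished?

C has no prerequisites, so it starts at hour 0 and finishes at hour 7.
A has no prerequisites, so it starts at hour 0 and finishes at hour 1.
B has to wait for A (finishes hour 1, plus 3-hour gap → hour 4); C (finishes hour 7). The latest of these is hour 7, so B runs hour 7 to 7 + 6 = hour 13.
D has to wait for B (finishes hour 13, plus 3-hour gap → hour 16); C (finishes hour 7). The latest of these is hour 16, so D runs hour 16 to 16 + 1 = hour 17.
E has to wait for D (finishes hour 17); C (finishes hour 7, plus 3-hour gap → hour 10). The latest of these is hour 17, so E runs hour 17 to 17 + 2 = hour 19.

19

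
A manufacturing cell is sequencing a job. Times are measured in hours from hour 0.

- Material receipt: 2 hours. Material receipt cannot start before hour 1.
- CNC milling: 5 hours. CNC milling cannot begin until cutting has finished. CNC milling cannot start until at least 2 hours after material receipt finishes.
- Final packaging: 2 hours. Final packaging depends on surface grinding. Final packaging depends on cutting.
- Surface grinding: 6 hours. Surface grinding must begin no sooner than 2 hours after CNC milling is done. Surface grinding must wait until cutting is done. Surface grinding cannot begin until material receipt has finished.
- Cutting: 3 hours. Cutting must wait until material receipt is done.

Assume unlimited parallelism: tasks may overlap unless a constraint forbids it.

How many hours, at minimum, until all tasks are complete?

After its own release at hour 1, material receipt can start at hour 1 and finishes at hour 3.
After material receipt (finishes hour 3), cutting can start at hour 3 and finishes at hour 6.
CNC milling has to wait for cutting (finishes hour 6); material receipt (finishes hour 3, plus 2-hour gap → hour 5). The latest of these is hour 6, so CNC milling runs hour 6 to 6 + 5 = hour 11.
For surface grinding: CNC milling (finishes hour 11, plus 2-hour gap → hour 13); cutting (finishes hour 6); material receipt (finishes hour 3). Taking the maximum gives a start of hour 13, and it finishes at 13 + 6 = hour 19.
Final packaging cannot start until surface grinding (finishes hour 19); cutting (finishes hour 6). The controlling bound is hour 19, so final packaging finishes at 19 + 2 = hour 21.
All tasks are finished once the last one completes. Finish times: Material receipt at 3, Cutting at 6, CNC milling at 11, Surface grinding at 19, Final packaging at 21. The latest is hour 21.

21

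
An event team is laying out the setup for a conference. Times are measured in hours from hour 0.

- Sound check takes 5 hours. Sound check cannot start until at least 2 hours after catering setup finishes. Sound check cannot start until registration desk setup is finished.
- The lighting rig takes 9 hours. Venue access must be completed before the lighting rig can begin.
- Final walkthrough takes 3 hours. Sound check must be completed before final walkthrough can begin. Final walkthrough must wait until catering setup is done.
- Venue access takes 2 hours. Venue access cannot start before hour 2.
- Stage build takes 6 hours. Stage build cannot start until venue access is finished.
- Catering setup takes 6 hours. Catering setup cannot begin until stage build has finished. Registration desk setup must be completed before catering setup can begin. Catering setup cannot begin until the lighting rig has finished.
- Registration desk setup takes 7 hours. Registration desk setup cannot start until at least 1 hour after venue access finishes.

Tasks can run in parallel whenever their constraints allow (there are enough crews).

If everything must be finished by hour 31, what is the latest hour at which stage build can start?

Final walkthrough has no dependents, so it just needs to finish by hour 31. Starting by 31 − 3 = hour 28 achieves that.
Since final walkthrough (must start by hour 28) depends on it, sound check must finish by hour 28. Backing off its 5-hour duration gives a latest start of hour 23.
For catering setup: sound check (must start by hour 23, minus 2-hour gap → hour 21); final walkthrough (must start by hour 28). The most restrictive is hour 21; with a 6-hour duration, catering setup must start by hour 15.
Stage build must finish before catering setup (must start by hour 15). With a 6-hour duration, stage build must start by 15 − 6 = hour 9.

9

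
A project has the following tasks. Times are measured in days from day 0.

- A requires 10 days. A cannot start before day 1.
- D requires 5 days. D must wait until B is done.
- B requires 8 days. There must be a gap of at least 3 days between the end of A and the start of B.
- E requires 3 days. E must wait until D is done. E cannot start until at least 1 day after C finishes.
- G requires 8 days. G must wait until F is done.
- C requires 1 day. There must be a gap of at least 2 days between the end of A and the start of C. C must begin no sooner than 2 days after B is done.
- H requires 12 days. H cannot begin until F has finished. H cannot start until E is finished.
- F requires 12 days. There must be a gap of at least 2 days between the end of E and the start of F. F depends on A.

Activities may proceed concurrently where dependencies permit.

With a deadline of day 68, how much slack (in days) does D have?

A cannot begin until its own release at day 1. It runs from day 1 to 1 + 10 = day 11.
After A (finishes day 11, plus 3-day gap → day 14), B can start at day 14 and finishes at day 22.
After B (finishes day 22), D can start at day 22 and finishes at day 27.

Working backward from the deadline:
To finish by day 68, G (duration 8) must start no later than day 60.
To finish by day 68, H (duration 12) must start no later than day 56.
F must finish in time for G (must start by day 60); H (must start by day 56). The tightest is day 56, so F must start by 56 − 12 = day 44.
E has several dependents: F (must start by day 44, minus 2-day gap → day 42); H (must start by day 56). The earliest of those limits is day 42, so E must start by 42 − 3 = day 39.
D must finish before E (must start by day 39). With a 5-day duration, D must start by 39 − 5 = day 34.
So D can start as early as day 22 and as late as day 34, giving 34 − 22 = 12 days of slack.

12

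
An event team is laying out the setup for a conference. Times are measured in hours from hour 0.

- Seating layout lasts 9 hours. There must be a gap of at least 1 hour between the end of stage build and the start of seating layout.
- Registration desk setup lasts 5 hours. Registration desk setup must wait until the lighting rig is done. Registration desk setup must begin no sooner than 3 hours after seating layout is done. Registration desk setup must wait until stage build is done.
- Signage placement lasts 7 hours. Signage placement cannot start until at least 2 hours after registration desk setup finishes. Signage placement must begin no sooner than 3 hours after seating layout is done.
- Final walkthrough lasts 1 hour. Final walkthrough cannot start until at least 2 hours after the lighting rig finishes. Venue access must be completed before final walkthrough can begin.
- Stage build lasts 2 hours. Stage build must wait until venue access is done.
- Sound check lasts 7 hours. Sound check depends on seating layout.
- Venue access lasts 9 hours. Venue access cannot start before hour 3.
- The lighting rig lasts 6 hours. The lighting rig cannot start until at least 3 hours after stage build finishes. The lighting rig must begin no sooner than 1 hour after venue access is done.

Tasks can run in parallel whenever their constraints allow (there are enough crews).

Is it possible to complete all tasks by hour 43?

Yes

Venue access waits on its own release at hour 3, so it starts at hour 3 and finishes at 3 + 9 = hour 12.
After venue access (finishes hour 12), stage build can start at hour 12 and finishes at hour 14.
Seating layout cannot begin until stage build (finishes hour 14, plus 1-hour gap → hour 15). It runs from hour 15 to 15 + 9 = hour 24.
Sound check waits on seating layout (finishes hour 24), so it starts at hour 24 and finishes at 24 + 7 = hour 31.
The lighting rig has to wait for stage build (finishes hour 14, plus 3-hour gap → hour 17); venue access (finishes hour 12, plus 1-hour gap → hour 13). The latest of these is hour 17, so the lighting rig runs hour 17 to 17 + 6 = hour 23.
Final walkthrough cannot start until the lighting rig (finishes hour 23, plus 2-hour gap → hour 25); venue access (finishes hour 12). The controlling bound is hour 25, so final walkthrough finishes at 25 + 1 = hour 26.
For registration desk setup: the lighting rig (finishes hour 23); seating layout (finishes hour 24, plus 3-hour gap → hour 27); stage build (finishes hour 14). Taking the maximum gives a start of hour 27, and it finishes at 27 + 5 = hour 32.
Signage placement cannot start until registration desk setup (finishes hour 32, plus 2-hour gap → hour 34); seating layout (finishes hour 24, plus 3-hour gap → hour 27). The controlling bound is hour 34, so signage placement finishes at 34 + 7 = hour 41.
Every task is finished by hour 41, which is no later than the deadline of 43, so the schedule is feasible.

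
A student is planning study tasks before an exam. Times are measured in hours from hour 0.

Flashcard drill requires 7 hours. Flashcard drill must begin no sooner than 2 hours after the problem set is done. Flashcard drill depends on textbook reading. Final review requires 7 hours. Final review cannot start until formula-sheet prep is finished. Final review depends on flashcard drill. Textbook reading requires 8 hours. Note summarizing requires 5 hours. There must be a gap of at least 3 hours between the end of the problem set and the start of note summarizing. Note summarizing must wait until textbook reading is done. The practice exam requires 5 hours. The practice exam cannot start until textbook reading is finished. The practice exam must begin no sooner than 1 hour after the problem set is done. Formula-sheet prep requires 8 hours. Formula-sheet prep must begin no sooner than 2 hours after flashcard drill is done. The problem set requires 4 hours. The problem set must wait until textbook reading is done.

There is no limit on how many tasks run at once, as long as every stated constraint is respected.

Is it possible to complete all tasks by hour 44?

Textbook reading has no prerequisites, so it starts at hour 0 and finishes at hour 8.
After textbook reading (finishes hour 8), the problem set can start at hour 8 and finishes at hour 12.
For note summarizing: the problem set (finishes hour 12, plus 3-hour gap → hour 15); textbook reading (finishes hour 8). Taking the maximum gives a start of hour 15, and it finishes at 15 + 5 = hour 20.
The practice exam cannot start until textbook reading (finishes hour 8); the problem set (finishes hour 12, plus 1-hour gap → hour 13). The controlling bound is hour 13, so the practice exam finishes at 13 + 5 = hour 18.
Flashcard drill needs all of the problem set (finishes hour 12, plus 2-hour gap → hour 14); textbook reading (finishes hour 8). That puts its earliest start at hour 14; it finishes at 14 + 7 = hour 21.
After flashcard drill (finishes hour 21, plus 2-hour gap → hour 23), formula-sheet prep can start at hour 23 and finishes at hour 31.
For final review: formula-sheet prep (finishes hour 31); flashcard drill (finishes hour 21). Taking the maximum gives a start of hour 31, and it finishes at 31 + 7 = hour 38.
Every task is finished by hour 38, which is no later than the deadline of 44, so the schedule is feasible.

Yes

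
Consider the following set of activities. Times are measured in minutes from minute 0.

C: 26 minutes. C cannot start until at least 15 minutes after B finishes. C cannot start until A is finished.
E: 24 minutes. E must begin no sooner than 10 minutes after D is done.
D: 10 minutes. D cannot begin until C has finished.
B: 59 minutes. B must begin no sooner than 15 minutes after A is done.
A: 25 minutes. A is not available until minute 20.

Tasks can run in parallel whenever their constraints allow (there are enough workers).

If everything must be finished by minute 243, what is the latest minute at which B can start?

99

E must finish by minute 243; it takes 24 minutes, so it must start by 243 − 24 = minute 219.
D feeds into E (must start by minute 219, minus 10-minute gap → minute 209); so D must finish by minute 209 and therefore start by minute 199.
C must finish before D (must start by minute 199). With a 26-minute duration, C must start by 199 − 26 = minute 173.
Since C (must start by minute 173, minus 15-minute gap → minute 158) depends on it, B must finish by minute 158. Backing off its 59-minute duration gives a latest start of minute 99.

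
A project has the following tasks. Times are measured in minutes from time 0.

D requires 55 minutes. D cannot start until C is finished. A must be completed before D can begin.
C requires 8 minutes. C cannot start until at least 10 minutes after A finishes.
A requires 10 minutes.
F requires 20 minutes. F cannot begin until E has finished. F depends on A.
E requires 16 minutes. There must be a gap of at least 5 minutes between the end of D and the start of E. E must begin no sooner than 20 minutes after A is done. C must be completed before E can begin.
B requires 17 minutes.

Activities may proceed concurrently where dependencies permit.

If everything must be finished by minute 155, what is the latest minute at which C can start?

To finish by minute 155, F (duration 20) must start no later than minute 135.
E has to be done before F (must start by minute 135). That means finishing by minute 135, i.e. starting by 135 − 16 = minute 119.
D must finish before E (must start by minute 119, minus 5-minute gap → minute 114). With a 55-minute duration, D must start by 114 − 55 = minute 59.
For C: D (must start by minute 59); E (must start by minute 119). The most restrictive is minute 59; with an 8-minute duration, C must start by minute 51.

51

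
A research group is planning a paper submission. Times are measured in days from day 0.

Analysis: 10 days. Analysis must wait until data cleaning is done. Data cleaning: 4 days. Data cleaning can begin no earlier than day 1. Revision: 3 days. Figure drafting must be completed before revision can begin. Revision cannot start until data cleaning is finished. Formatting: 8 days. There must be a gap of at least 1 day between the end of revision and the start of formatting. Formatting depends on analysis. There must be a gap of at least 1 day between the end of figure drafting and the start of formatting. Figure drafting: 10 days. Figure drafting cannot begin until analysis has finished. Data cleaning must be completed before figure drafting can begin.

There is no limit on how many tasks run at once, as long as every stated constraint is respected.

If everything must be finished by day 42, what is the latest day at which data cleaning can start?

Nothing follows formatting; the deadline of day 42 is its only limit. It must start by 42 − 8 = day 34.
Since formatting (must start by day 34, minus 1-day gap → day 33) depends on it, revision must finish by day 33. Backing off its 3-day duration gives a latest start of day 30.
Figure drafting feeds revision (must start by day 30); formatting (must start by day 34, minus 1-day gap → day 33). Taking the minimum, figure drafting must finish by day 30 and start by 30 − 10 = day 20.
Analysis has several dependents: figure drafting (must start by day 20); formatting (must start by day 34). The earliest of those limits is day 20, so analysis must start by 20 − 10 = day 10.
Data cleaning must finish in time for analysis (must start by day 10); figure drafting (must start by day 20); revision (must start by day 30). The tightest is day 10, so data cleaning must start by 10 − 4 = day 6.

6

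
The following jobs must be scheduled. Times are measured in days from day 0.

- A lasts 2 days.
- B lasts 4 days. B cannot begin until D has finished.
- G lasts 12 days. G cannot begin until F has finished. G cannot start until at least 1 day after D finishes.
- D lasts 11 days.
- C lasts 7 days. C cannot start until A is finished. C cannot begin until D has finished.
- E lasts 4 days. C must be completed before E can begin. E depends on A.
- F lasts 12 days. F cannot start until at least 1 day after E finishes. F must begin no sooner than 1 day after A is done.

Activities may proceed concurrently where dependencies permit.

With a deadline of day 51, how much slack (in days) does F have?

4

D can start immediately at day 0; it finishes at day 11.
A has no prerequisites, so it starts at day 0 and finishes at day 2.
C cannot start until A (finishes day 2); D (finishes day 11). The controlling bound is day 11, so C finishes at 11 + 7 = day 18.
E needs all of C (finishes day 18); A (finishes day 2). That puts its earliest start at day 18; it finishes at 18 + 4 = day 22.
F cannot start until E (finishes day 22, plus 1-day gap → day 23); A (finishes day 2, plus 1-day gap → day 3). The controlling bound is day 23, so F finishes at 23 + 12 = day 35.

Working backward from the deadline:
G must finish by day 51; it takes 12 days, so it must start by 51 − 12 = day 39.
F has to be done before G (must start by day 39). That means finishing by day 39, i.e. starting by 39 − 12 = day 27.
So F can start as early as day 23 and as late as day 27, giving 27 − 23 = 4 days of slack.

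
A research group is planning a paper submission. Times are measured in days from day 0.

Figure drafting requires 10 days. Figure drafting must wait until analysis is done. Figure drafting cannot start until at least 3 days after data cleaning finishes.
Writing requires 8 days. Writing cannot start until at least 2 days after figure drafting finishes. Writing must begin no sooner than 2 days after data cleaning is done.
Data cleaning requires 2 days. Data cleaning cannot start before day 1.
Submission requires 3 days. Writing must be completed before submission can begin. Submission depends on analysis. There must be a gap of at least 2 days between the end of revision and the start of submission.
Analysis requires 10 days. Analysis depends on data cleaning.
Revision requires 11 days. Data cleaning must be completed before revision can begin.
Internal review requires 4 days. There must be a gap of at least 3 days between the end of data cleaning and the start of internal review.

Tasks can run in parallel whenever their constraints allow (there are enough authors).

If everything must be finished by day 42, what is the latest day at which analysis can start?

Submission must finish by day 42; it takes 3 days, so it must start by 42 − 3 = day 39.
Writing has to be done before submission (must start by day 39). That means finishing by day 39, i.e. starting by 39 − 8 = day 31.
Figure drafting feeds into writing (must start by day 31, minus 2-day gap → day 29); so figure drafting must finish by day 29 and therefore start by day 19.
For analysis: figure drafting (must start by day 19); submission (must start by day 39). The most restrictive is day 19; with a 10-day duration, analysis must start by day 9.

9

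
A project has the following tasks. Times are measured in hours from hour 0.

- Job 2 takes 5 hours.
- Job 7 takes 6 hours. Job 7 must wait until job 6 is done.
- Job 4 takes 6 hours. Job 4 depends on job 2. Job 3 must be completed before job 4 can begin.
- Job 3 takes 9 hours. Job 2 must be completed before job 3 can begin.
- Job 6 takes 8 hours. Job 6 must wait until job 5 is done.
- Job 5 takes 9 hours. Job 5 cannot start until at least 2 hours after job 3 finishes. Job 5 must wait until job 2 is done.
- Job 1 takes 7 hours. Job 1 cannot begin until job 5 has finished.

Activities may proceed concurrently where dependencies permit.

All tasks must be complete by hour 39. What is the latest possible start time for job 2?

Nothing follows job 4; the deadline of hour 39 is its only limit. It must start by 39 − 6 = hour 33.
Nothing follows job 1; the deadline of hour 39 is its only limit. It must start by 39 − 7 = hour 32.
Nothing follows job 7; the deadline of hour 39 is its only limit. It must start by 39 − 6 = hour 33.
Job 6 has to be done before job 7 (must start by hour 33). That means finishing by hour 33, i.e. starting by 33 − 8 = hour 25.
Job 5 must finish in time for job 1 (must start by hour 32); job 6 (must start by hour 25). The tightest is hour 25, so job 5 must start by 25 − 9 = hour 16.
For job 3: job 4 (must start by hour 33); job 5 (must start by hour 16, minus 2-hour gap → hour 14). The most restrictive is hour 14; with a 9-hour duration, job 3 must start by hour 5.
Job 2 feeds job 3 (must start by hour 5); job 4 (must start by hour 33); job 5 (must start by hour 16). Taking the minimum, job 2 must finish by hour 5 and start by 5 − 5 = hour 0.

0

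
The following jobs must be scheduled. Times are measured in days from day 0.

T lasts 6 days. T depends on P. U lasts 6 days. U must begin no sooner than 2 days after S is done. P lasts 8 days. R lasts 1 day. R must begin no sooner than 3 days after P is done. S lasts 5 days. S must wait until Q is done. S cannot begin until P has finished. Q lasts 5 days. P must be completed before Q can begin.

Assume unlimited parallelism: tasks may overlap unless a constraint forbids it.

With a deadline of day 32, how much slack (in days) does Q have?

P has no prerequisites, so it starts at day 0 and finishes at day 8.
Q waits on P (finishes day 8), so it starts at day 8 and finishes at 8 + 5 = day 13.

Working backward from the deadline:
Nothing follows U; the deadline of day 32 is its only limit. It must start by 32 − 6 = day 26.
S feeds into U (must start by day 26, minus 2-day gap → day 24); so S must finish by day 24 and therefore start by day 19.
Since S (must start by day 19) depends on it, Q must finish by day 19. Backing off its 5-day duration gives a latest start of day 14.
So Q can start as early as day 8 and as late as day 14, giving 14 − 8 = 6 days of slack.

6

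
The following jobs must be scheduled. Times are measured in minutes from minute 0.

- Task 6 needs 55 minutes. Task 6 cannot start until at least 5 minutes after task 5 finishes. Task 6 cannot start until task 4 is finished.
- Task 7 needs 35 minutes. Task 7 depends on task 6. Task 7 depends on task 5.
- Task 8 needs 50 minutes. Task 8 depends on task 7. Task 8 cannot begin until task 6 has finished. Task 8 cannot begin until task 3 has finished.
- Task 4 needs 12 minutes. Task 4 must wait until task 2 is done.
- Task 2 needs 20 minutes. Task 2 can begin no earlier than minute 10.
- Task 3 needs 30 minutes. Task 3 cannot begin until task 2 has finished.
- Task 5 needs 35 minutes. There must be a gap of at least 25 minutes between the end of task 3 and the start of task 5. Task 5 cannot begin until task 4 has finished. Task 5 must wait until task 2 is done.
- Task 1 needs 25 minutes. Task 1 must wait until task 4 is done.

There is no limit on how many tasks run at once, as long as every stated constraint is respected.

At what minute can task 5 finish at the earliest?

120

Task 2 cannot begin until its own release at minute 10. It runs from minute 10 to 10 + 20 = minute 30.
After task 2 (finishes minute 30), task 4 can start at minute 30 and finishes at minute 42.
After task 2 (finishes minute 30), task 3 can start at minute 30 and finishes at minute 60.
For task 5: task 3 (finishes minute 60, plus 25-minute gap → minute 85); task 4 (finishes minute 42); task 2 (finishes minute 30). Taking the maximum gives a start of minute 85, and it finishes at 85 + 35 = minute 120.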